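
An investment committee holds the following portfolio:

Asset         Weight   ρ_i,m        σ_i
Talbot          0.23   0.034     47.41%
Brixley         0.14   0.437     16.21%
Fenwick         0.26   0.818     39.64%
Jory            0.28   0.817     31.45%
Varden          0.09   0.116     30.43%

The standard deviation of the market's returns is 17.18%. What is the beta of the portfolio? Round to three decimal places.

1.007

β_Talbot = 0.034 × 47.41% / 17.18% = 0.0938
β_Brixley = 0.437 × 16.21% / 17.18% = 0.4123
β_Fenwick = 0.818 × 39.64% / 17.18% = 1.8874
β_Jory = 0.817 × 31.45% / 17.18% = 1.4956
β_Varden = 0.116 × 30.43% / 17.18% = 0.2055
β_P = Σ w_i β_i = 0.23×0.0938 + 0.14×0.4123 + 0.26×1.8874 + 0.28×1.4956 + 0.09×0.2055 = 1.0073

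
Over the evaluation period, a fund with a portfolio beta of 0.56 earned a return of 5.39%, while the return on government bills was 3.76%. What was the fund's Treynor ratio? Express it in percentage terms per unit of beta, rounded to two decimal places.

Treynor = (R_P − R_f) / β_P = (5.39% − 3.76%) / 0.5600 = 1.63% / 0.5600 = 2.91%

2.91%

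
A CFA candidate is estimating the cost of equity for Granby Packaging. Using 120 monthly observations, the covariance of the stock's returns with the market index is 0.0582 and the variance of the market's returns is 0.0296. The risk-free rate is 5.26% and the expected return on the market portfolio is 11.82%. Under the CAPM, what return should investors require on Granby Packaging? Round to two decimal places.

β = Cov(R_i, R_m) / Var(R_m) = 0.0582 / 0.0296 = 1.9662
MRP = 11.82% − 5.26% = 6.56%
E(R) = R_f + β × MRP = 5.26% + 1.9662 × 6.56% = 18.16%

18.16%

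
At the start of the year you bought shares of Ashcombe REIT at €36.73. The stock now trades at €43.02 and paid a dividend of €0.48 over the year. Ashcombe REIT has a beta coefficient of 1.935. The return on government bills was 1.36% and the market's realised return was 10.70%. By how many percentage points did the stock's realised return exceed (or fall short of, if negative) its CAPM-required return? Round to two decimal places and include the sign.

-1.00%

Realised HPR = (P1 + D1 − P0) / P0 = (43.02 + 0.48 − 36.73) / 36.73 = 6.77 / 36.73 = 18.4318%
MRP = 10.70% − 1.36% = 9.34%
CAPM required = R_f + β·MRP = 1.36% + 1.935 × 9.34% = 19.43290%
α = realised − required = 18.4318% − 19.43290% = -1.00%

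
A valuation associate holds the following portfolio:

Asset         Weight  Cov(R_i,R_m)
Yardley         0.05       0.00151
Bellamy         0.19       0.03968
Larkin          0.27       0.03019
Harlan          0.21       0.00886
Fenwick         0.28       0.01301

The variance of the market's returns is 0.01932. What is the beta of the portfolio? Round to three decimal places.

β_Yardley = 0.00151 / 0.01932 = 0.0782
β_Bellamy = 0.03968 / 0.01932 = 2.0538
β_Larkin = 0.03019 / 0.01932 = 1.5626
β_Harlan = 0.00886 / 0.01932 = 0.4586
β_Fenwick = 0.01301 / 0.01932 = 0.6734
β_P = Σ w_i β_i = 0.05×0.0782 + 0.19×2.0538 + 0.27×1.5626 + 0.21×0.4586 + 0.28×0.6734 = 1.1009

1.101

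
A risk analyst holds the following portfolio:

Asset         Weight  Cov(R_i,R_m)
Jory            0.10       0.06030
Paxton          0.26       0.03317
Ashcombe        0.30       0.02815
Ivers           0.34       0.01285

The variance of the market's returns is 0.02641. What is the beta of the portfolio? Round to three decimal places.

1.040

β_Jory = 0.06030 / 0.02641 = 2.2832
β_Paxton = 0.03317 / 0.02641 = 1.2560
β_Ashcombe = 0.02815 / 0.02641 = 1.0659
β_Ivers = 0.01285 / 0.02641 = 0.4866
β_P = Σ w_i β_i = 0.10×2.2832 + 0.26×1.2560 + 0.30×1.0659 + 0.34×0.4866 = 1.0401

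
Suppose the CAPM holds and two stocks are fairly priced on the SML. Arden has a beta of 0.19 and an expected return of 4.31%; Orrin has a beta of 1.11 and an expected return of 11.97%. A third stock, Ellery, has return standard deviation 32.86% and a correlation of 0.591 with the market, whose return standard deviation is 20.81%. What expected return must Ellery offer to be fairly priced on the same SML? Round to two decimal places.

10.50%

MRP = (11.97% − 4.31%) / (1.11 − 0.19) = 8.3261%
R_f = 4.31% − 0.19 × 8.3261% = 2.7280%
β_Ellery = ρ·σ_i/σ_m = 0.591 × 32.86 / 20.81 = 0.9332
E(R_Ellery) = R_f + β × MRP = 2.7280% + 0.9332 × 8.3261% = 10.50%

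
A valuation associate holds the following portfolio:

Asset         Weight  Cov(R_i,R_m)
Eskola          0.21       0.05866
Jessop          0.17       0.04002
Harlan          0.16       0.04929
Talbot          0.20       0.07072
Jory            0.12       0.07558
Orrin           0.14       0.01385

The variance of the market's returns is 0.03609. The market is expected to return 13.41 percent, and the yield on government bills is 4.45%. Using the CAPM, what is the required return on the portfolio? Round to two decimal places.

β_Eskola = 0.05866 / 0.03609 = 1.6254
β_Jessop = 0.04002 / 0.03609 = 1.1089
β_Harlan = 0.04929 / 0.03609 = 1.3658
β_Talbot = 0.07072 / 0.03609 = 1.9595
β_Jory = 0.07558 / 0.03609 = 2.0942
β_Orrin = 0.01385 / 0.03609 = 0.3838
β_P = Σ w_i β_i = 0.21×1.6254 + 0.17×1.1089 + 0.16×1.3658 + 0.20×1.9595 + 0.12×2.0942 + 0.14×0.3838 = 1.4453
MRP = 13.41% − 4.45% = 8.96%
E(R_P) = R_f + β_P × MRP = 4.45% + 1.4453 × 8.96% = 17.40%

17.40%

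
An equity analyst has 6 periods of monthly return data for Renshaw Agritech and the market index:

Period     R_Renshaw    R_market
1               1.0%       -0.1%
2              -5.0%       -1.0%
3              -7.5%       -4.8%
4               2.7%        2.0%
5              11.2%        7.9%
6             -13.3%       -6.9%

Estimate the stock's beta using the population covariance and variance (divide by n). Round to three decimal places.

Mean R_i = (1.0 − 5.0 − 7.5 + 2.7 + 11.2 − 13.3) / 6 = -1.8167%
Mean R_m = (-0.1 − 1.0 − 4.8 + 2.0 + 7.9 − 6.9) / 6 = -0.4833%
Σ(R_i − R̄_i)(R_m − R̄_m) = 221.2817  ⇒  Cov = 221.2817 / 6 = 36.8803
Σ(R_m − R̄_m)² = 136.6683  ⇒  Var(R_m) = 136.6683 / 6 = 22.7781
β = Cov / Var(R_m) = 36.8803 / 22.7781 = 1.6191

1.619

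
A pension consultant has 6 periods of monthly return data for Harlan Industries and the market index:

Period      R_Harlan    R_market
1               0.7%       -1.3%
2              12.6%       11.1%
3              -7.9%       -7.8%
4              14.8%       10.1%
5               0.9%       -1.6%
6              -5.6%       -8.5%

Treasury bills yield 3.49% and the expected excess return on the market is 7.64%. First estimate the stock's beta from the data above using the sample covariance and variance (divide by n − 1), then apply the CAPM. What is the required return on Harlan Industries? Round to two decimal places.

11.75%

Mean R_i = (0.7 + 12.6 − 7.9 + 14.8 + 0.9 − 5.6) / 6 = 2.5833%
Mean R_m = (-1.3 + 11.1 − 7.8 + 10.1 − 1.6 − 8.5) / 6 = 0.3333%
Σ(R_i − R̄_i)(R_m − R̄_m) = 391.0433  ⇒  Cov = 391.0433 / 5 = 78.2087
Σ(R_m − R̄_m)² = 361.8933  ⇒  Var(R_m) = 361.8933 / 5 = 72.3787
β = Cov / Var(R_m) = 78.2087 / 72.3787 = 1.0805
E(R) = R_f + β × MRP = 3.49% + 1.0805 × 7.64% = 11.75%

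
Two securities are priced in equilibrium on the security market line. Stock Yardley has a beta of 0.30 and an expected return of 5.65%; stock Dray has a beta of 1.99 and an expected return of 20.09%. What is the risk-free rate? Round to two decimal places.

3.09%

Both satisfy E(R) = R_f + β·MRP, so the slope of the SML is
MRP = (20.09% − 5.65%) / (1.99 − 0.30) = 14.44% / 1.69 = 8.5444%
R_f = E(R_Yardley) − β_Yardley·MRP = 5.65% − 0.30 × 8.5444% = 3.0867%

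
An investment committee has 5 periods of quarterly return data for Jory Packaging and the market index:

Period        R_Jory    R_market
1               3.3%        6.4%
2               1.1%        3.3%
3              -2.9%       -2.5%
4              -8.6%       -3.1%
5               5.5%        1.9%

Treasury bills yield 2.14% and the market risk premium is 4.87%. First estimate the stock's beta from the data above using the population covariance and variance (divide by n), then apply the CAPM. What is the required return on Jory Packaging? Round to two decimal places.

7.53%

Mean R_i = (3.3 + 1.1 − 2.9 − 8.6 + 5.5) / 5 = -0.3200%
Mean R_m = (6.4 + 3.3 − 2.5 − 3.1 + 1.9) / 5 = 1.2000%
Σ(R_i − R̄_i)(R_m − R̄_m) = 71.0300  ⇒  Cov = 71.0300 / 5 = 14.2060
Σ(R_m − R̄_m)² = 64.1200  ⇒  Var(R_m) = 64.1200 / 5 = 12.8240
β = Cov / Var(R_m) = 14.2060 / 12.8240 = 1.1078
E(R) = R_f + β × MRP = 2.14% + 1.1078 × 4.87% = 7.53%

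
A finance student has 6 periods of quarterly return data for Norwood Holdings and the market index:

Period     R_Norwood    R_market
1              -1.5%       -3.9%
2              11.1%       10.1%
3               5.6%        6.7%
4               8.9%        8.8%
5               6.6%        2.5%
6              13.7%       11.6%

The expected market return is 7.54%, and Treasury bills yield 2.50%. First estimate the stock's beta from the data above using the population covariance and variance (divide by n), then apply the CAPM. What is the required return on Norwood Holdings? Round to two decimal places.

6.86%

Mean R_i = (-1.5 + 11.1 + 5.6 + 8.9 + 6.6 + 13.7) / 6 = 7.4000%
Mean R_m = (-3.9 + 10.1 + 6.7 + 8.8 + 2.5 + 11.6) / 6 = 5.9667%
Σ(R_i − R̄_i)(R_m − R̄_m) = 144.3000  ⇒  Cov = 144.3000 / 6 = 24.0500
Σ(R_m − R̄_m)² = 166.7533  ⇒  Var(R_m) = 166.7533 / 6 = 27.7922
β = Cov / Var(R_m) = 24.0500 / 27.7922 = 0.8654
MRP = 7.54% − 2.50% = 5.04%
E(R) = R_f + β × MRP = 2.50% + 0.8654 × 5.04% = 6.86%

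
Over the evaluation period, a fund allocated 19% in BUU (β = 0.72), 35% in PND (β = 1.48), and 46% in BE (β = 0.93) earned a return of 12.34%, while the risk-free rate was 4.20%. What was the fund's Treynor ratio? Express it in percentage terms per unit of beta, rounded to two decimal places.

β_P = 0.19×0.72 + 0.35×1.48 + 0.46×0.93 = 1.0826
Treynor = (R_P − R_f) / β_P = (12.34% − 4.20%) / 1.0826 = 8.14% / 1.0826 = 7.52%

7.52%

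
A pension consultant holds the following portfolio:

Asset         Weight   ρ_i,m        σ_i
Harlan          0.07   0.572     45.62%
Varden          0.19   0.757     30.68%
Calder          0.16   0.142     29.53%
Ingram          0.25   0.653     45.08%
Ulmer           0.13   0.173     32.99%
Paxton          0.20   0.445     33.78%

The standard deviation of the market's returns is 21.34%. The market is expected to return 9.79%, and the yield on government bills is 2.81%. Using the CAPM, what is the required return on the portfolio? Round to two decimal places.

8.70%

β_Harlan = 0.572 × 45.62% / 21.34% = 1.2228
β_Varden = 0.757 × 30.68% / 21.34% = 1.0883
β_Calder = 0.142 × 29.53% / 21.34% = 0.1965
β_Ingram = 0.653 × 45.08% / 21.34% = 1.3794
β_Ulmer = 0.173 × 32.99% / 21.34% = 0.2674
β_Paxton = 0.445 × 33.78% / 21.34% = 0.7044
β_P = Σ w_i β_i = 0.07×1.2228 + 0.19×1.0883 + 0.16×0.1965 + 0.25×1.3794 + 0.13×0.2674 + 0.20×0.7044 = 0.8443
MRP = 9.79% − 2.81% = 6.98%
E(R_P) = R_f + β_P × MRP = 2.81% + 0.8443 × 6.98% = 8.70%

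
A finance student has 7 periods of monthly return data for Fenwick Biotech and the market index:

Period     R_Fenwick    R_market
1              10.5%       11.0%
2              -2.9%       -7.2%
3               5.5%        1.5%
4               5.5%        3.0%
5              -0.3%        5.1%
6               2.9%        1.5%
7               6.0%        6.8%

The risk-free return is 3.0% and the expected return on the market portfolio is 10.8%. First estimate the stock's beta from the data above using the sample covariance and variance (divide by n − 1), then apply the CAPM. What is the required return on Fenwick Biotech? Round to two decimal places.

Mean R_i = (10.5 − 2.9 + 5.5 + 5.5 − 0.3 + 2.9 + 6.0) / 7 = 3.8857%
Mean R_m = (11.0 − 7.2 + 1.5 + 3.0 + 5.1 + 1.5 + 6.8) / 7 = 3.1000%
Σ(R_i − R̄_i)(R_m − R̄_m) = 120.4300  ⇒  Cov = 120.4300 / 6 = 20.0717
Σ(R_m − R̄_m)² = 191.3200  ⇒  Var(R_m) = 191.3200 / 6 = 31.8867
β = Cov / Var(R_m) = 20.0717 / 31.8867 = 0.6295
MRP = 10.8% − 3.0% = 7.80%
E(R) = R_f + β × MRP = 3.0% + 0.6295 × 7.8% = 7.91%

7.91%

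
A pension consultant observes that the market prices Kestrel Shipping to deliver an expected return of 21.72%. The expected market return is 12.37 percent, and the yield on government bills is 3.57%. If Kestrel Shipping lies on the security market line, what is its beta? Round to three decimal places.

2.063

MRP = 12.37% − 3.57% = 8.80%
β = (E(R) − R_f) / MRP = (21.72% − 3.57%) / 8.80% = 18.15% / 8.80% = 2.063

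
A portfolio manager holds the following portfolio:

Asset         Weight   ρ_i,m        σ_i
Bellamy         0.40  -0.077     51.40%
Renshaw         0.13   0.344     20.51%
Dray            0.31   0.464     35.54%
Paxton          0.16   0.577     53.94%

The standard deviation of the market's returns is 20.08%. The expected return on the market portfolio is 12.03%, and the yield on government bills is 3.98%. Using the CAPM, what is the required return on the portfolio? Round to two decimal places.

7.76%

β_Bellamy = -0.077 × 51.40% / 20.08% = -0.1971
β_Renshaw = 0.344 × 20.51% / 20.08% = 0.3514
β_Dray = 0.464 × 35.54% / 20.08% = 0.8212
β_Paxton = 0.577 × 53.94% / 20.08% = 1.5500
β_P = Σ w_i β_i = 0.40×-0.1971 + 0.13×0.3514 + 0.31×0.8212 + 0.16×1.5500 = 0.4694
MRP = 12.03% − 3.98% = 8.05%
E(R_P) = R_f + β_P × MRP = 3.98% + 0.4694 × 8.05% = 7.76%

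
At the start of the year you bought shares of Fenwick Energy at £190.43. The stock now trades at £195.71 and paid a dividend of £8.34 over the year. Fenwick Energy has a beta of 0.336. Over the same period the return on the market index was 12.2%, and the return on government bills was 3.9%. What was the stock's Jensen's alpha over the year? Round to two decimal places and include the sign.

+0.46%

Realised HPR = (P1 + D1 − P0) / P0 = (195.71 + 8.34 − 190.43) / 190.43 = 13.62 / 190.43 = 7.1522%
MRP = 12.2% − 3.9% = 8.30%
CAPM required = R_f + β·MRP = 3.9% + 0.336 × 8.3% = 6.6888%
α = realised − required = 7.1522% − 6.6888% = +0.46%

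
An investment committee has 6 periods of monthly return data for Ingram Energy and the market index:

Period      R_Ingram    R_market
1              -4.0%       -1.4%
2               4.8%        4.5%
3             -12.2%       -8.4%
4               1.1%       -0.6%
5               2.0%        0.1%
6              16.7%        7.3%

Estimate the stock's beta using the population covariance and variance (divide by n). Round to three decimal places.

1.705

Mean R_i = (-4.0 + 4.8 − 12.2 + 1.1 + 2.0 + 16.7) / 6 = 1.4000%
Mean R_m = (-1.4 + 4.5 − 8.4 − 0.6 + 0.1 + 7.3) / 6 = 0.2500%
Σ(R_i − R̄_i)(R_m − R̄_m) = 249.0300  ⇒  Cov = 249.0300 / 6 = 41.5050
Σ(R_m − R̄_m)² = 146.0550  ⇒  Var(R_m) = 146.0550 / 6 = 24.3425
β = Cov / Var(R_m) = 41.5050 / 24.3425 = 1.7050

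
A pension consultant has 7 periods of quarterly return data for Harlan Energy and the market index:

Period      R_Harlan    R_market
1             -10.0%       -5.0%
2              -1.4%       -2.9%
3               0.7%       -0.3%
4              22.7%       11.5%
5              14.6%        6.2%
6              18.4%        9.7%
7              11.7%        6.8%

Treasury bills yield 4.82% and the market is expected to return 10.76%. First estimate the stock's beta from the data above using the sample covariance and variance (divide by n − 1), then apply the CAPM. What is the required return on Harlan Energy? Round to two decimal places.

Mean R_i = (-10.0 − 1.4 + 0.7 + 22.7 + 14.6 + 18.4 + 11.7) / 7 = 8.1000%
Mean R_m = (-5.0 − 2.9 − 0.3 + 11.5 + 6.2 + 9.7 + 6.8) / 7 = 3.7143%
Σ(R_i − R̄_i)(R_m − R̄_m) = 452.8600  ⇒  Cov = 452.8600 / 6 = 75.4767
Σ(R_m − R̄_m)² = 247.9486  ⇒  Var(R_m) = 247.9486 / 6 = 41.3248
β = Cov / Var(R_m) = 75.4767 / 41.3248 = 1.8264
MRP = 10.76% − 4.82% = 5.94%
E(R) = R_f + β × MRP = 4.82% + 1.8264 × 5.94% = 15.67%

15.67%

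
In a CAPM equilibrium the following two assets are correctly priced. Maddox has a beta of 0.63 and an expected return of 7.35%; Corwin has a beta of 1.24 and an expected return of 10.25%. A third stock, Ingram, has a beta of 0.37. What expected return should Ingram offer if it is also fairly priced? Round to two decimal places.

6.11%

MRP (SML slope) = (10.25% − 7.35%) / (1.24 − 0.63) = 2.90% / 0.61 = 4.7541%
R_f (intercept) = 7.35% − 0.63 × 4.7541% = 4.3549%
E(R_Ingram) = R_f + β × MRP = 4.3549% + 0.37 × 4.7541% = 6.11%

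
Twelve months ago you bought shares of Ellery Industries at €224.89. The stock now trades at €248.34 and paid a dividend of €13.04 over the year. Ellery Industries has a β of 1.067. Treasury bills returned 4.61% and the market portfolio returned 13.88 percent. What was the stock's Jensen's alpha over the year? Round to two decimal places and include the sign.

Realised HPR = (P1 + D1 − P0) / P0 = (248.34 + 13.04 − 224.89) / 224.89 = 36.49 / 224.89 = 16.2257%
MRP = 13.88% − 4.61% = 9.27%
CAPM required = R_f + β·MRP = 4.61% + 1.067 × 9.27% = 14.50109%
α = realised − required = 16.2257% − 14.50109% = +1.72%

+1.72%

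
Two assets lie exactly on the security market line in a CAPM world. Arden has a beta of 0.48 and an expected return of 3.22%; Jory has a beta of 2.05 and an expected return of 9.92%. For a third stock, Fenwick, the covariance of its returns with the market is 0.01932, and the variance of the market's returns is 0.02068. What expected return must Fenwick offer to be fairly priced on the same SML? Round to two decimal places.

5.16%

MRP = (9.92% − 3.22%) / (2.05 − 0.48) = 4.2675%
R_f = 3.22% − 0.48 × 4.2675% = 1.1716%
β_Fenwick = Cov / Var(R_m) = 0.01932 / 0.02068 = 0.9342
E(R_Fenwick) = R_f + β × MRP = 1.1716% + 0.9342 × 4.2675% = 5.16%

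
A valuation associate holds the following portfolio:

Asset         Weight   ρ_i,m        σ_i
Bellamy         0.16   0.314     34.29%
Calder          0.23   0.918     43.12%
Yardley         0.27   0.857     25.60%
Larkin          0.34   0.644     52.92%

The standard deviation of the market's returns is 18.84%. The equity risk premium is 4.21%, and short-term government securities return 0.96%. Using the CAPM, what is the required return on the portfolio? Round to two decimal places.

7.29%

β_Bellamy = 0.314 × 34.29% / 18.84% = 0.5715
β_Calder = 0.918 × 43.12% / 18.84% = 2.1011
β_Yardley = 0.857 × 25.60% / 18.84% = 1.1645
β_Larkin = 0.644 × 52.92% / 18.84% = 1.8089
β_P = Σ w_i β_i = 0.16×0.5715 + 0.23×2.1011 + 0.27×1.1645 + 0.34×1.8089 = 1.5041
E(R_P) = R_f + β_P × MRP = 0.96% + 1.5041 × 4.21% = 7.29%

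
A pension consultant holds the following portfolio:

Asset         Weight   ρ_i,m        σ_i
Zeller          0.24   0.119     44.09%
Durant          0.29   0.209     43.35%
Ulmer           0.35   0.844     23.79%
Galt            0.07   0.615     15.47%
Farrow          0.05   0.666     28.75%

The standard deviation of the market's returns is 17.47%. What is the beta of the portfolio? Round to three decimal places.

0.718

β_Zeller = 0.119 × 44.09% / 17.47% = 0.3003
β_Durant = 0.209 × 43.35% / 17.47% = 0.5186
β_Ulmer = 0.844 × 23.79% / 17.47% = 1.1493
β_Galt = 0.615 × 15.47% / 17.47% = 0.5446
β_Farrow = 0.666 × 28.75% / 17.47% = 1.0960
β_P = Σ w_i β_i = 0.24×0.3003 + 0.29×0.5186 + 0.35×1.1493 + 0.07×0.5446 + 0.05×1.0960 = 0.7176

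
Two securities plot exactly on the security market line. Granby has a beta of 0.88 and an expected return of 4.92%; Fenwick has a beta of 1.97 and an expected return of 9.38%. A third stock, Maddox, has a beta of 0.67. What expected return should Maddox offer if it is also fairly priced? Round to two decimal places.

4.06%

MRP (SML slope) = (9.38% − 4.92%) / (1.97 − 0.88) = 4.46% / 1.09 = 4.0917%
R_f (intercept) = 4.92% − 0.88 × 4.0917% = 1.3193%
E(R_Maddox) = R_f + β × MRP = 1.3193% + 0.67 × 4.0917% = 4.06%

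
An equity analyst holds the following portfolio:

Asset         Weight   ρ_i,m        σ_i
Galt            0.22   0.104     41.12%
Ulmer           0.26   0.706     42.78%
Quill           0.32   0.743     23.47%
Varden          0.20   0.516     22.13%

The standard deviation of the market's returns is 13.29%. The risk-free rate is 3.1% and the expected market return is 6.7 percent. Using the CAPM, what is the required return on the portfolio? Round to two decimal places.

7.61%

β_Galt = 0.104 × 41.12% / 13.29% = 0.3218
β_Ulmer = 0.706 × 42.78% / 13.29% = 2.2726
β_Quill = 0.743 × 23.47% / 13.29% = 1.3121
β_Varden = 0.516 × 22.13% / 13.29% = 0.8592
β_P = Σ w_i β_i = 0.22×0.3218 + 0.26×2.2726 + 0.32×1.3121 + 0.20×0.8592 = 1.2534
MRP = 6.7% − 3.1% = 3.60%
E(R_P) = R_f + β_P × MRP = 3.1% + 1.2534 × 3.6% = 7.61%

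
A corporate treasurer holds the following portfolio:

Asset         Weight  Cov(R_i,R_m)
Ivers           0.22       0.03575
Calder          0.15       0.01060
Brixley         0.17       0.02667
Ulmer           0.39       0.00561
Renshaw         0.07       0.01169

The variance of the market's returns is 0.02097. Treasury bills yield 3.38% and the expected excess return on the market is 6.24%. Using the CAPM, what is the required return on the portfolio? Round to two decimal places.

β_Ivers = 0.03575 / 0.02097 = 1.7048
β_Calder = 0.01060 / 0.02097 = 0.5055
β_Brixley = 0.02667 / 0.02097 = 1.2718
β_Ulmer = 0.00561 / 0.02097 = 0.2675
β_Renshaw = 0.01169 / 0.02097 = 0.5575
β_P = Σ w_i β_i = 0.22×1.7048 + 0.15×0.5055 + 0.17×1.2718 + 0.39×0.2675 + 0.07×0.5575 = 0.8104
E(R_P) = R_f + β_P × MRP = 3.38% + 0.8104 × 6.24% = 8.44%

8.44%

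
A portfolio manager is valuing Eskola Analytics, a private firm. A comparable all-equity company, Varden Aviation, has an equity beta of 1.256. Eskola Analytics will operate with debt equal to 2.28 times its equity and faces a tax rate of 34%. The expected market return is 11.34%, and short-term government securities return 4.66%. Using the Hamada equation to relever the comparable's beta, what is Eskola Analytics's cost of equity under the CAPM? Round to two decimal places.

β_L = β_U × [1 + (1 − t)(D/E)] = 1.256 × [1 + (1 − 0.34) × 2.28]
    = 1.256 × [1 + 0.66 × 2.28] = 1.256 × 2.5048 = 3.1460
MRP = 11.34% − 4.66% = 6.68%
E(R) = R_f + β_L × MRP = 4.66% + 3.1460 × 6.68% = 25.68%

25.68%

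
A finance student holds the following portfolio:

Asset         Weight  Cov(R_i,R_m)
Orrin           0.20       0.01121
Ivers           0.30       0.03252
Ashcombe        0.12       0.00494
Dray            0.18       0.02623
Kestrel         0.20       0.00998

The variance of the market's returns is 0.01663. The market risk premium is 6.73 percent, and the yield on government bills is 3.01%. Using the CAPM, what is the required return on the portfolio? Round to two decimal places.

10.82%

β_Orrin = 0.01121 / 0.01663 = 0.6741
β_Ivers = 0.03252 / 0.01663 = 1.9555
β_Ashcombe = 0.00494 / 0.01663 = 0.2971
β_Dray = 0.02623 / 0.01663 = 1.5773
β_Kestrel = 0.00998 / 0.01663 = 0.6001
β_P = Σ w_i β_i = 0.20×0.6741 + 0.30×1.9555 + 0.12×0.2971 + 0.18×1.5773 + 0.20×0.6001 = 1.1611
E(R_P) = R_f + β_P × MRP = 3.01% + 1.1611 × 6.73% = 10.82%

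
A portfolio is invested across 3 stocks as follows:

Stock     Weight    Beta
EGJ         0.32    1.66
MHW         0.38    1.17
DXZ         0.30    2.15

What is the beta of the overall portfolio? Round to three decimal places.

β_P = Σ w_i β_i = 0.32×1.66 + 0.38×1.17 + 0.30×2.15 = 1.6208

1.621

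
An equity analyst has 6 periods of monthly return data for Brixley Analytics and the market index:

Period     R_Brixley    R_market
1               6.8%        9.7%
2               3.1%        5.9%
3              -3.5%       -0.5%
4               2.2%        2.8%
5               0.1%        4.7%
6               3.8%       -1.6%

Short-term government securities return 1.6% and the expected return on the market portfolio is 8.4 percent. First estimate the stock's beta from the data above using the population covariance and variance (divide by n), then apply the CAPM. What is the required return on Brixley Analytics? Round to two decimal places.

Mean R_i = (6.8 + 3.1 − 3.5 + 2.2 + 0.1 + 3.8) / 6 = 2.0833%
Mean R_m = (9.7 + 5.9 − 0.5 + 2.8 + 4.7 − 1.6) / 6 = 3.5000%
Σ(R_i − R̄_i)(R_m − R̄_m) = 42.8000  ⇒  Cov = 42.8000 / 6 = 7.1333
Σ(R_m − R̄_m)² = 88.1400  ⇒  Var(R_m) = 88.1400 / 6 = 14.6900
β = Cov / Var(R_m) = 7.1333 / 14.6900 = 0.4856
MRP = 8.4% − 1.6% = 6.80%
E(R) = R_f + β × MRP = 1.6% + 0.4856 × 6.8% = 4.90%

4.90%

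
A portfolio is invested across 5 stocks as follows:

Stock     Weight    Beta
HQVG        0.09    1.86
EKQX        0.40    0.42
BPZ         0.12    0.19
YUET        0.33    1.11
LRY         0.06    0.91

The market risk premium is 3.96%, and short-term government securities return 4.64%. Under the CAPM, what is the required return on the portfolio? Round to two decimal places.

7.73%

β_P = Σ w_i β_i = 0.09×1.86 + 0.40×0.42 + 0.12×0.19 + 0.33×1.11 + 0.06×0.91 = 0.7791
E(R_P) = R_f + β_P × MRP = 4.64% + 0.7791 × 3.96% = 7.73%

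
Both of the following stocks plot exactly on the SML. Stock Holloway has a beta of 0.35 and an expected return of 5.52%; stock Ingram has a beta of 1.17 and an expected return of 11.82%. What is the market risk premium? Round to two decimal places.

7.68%

Both satisfy E(R) = R_f + β·MRP, so the slope of the SML is
MRP = (11.82% − 5.52%) / (1.17 − 0.35) = 6.30% / 0.82 = 7.6829%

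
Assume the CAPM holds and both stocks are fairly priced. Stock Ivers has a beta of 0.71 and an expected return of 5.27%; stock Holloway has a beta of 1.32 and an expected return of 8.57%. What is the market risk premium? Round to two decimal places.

Both satisfy E(R) = R_f + β·MRP, so the slope of the SML is
MRP = (8.57% − 5.27%) / (1.32 − 0.71) = 3.30% / 0.61 = 5.4098%

5.41%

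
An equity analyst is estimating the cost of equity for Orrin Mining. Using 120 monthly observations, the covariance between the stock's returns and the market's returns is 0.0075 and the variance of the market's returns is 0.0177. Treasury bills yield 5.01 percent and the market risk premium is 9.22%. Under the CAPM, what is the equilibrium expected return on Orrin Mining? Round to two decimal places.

8.92%

β = Cov(R_i, R_m) / Var(R_m) = 0.0075 / 0.0177 = 0.4237
E(R) = R_f + β × MRP = 5.01% + 0.4237 × 9.22% = 8.92%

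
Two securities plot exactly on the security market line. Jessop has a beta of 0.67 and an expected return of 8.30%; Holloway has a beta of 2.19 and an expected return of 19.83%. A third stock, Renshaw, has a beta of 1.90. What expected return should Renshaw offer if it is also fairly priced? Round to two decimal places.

17.63%

MRP (SML slope) = (19.83% − 8.30%) / (2.19 − 0.67) = 11.53% / 1.52 = 7.5855%
R_f (intercept) = 8.30% − 0.67 × 7.5855% = 3.2177%
E(R_Renshaw) = R_f + β × MRP = 3.2177% + 1.90 × 7.5855% = 17.63%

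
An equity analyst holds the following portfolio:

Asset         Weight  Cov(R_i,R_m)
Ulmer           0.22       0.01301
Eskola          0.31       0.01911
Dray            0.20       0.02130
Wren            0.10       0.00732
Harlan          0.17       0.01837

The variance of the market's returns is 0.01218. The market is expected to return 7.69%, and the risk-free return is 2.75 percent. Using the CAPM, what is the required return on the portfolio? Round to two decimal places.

β_Ulmer = 0.01301 / 0.01218 = 1.0681
β_Eskola = 0.01911 / 0.01218 = 1.5690
β_Dray = 0.02130 / 0.01218 = 1.7488
β_Wren = 0.00732 / 0.01218 = 0.6010
β_Harlan = 0.01837 / 0.01218 = 1.5082
β_P = Σ w_i β_i = 0.22×1.0681 + 0.31×1.5690 + 0.20×1.7488 + 0.10×0.6010 + 0.17×1.5082 = 1.3876
MRP = 7.69% − 2.75% = 4.94%
E(R_P) = R_f + β_P × MRP = 2.75% + 1.3876 × 4.94% = 9.60%

9.60%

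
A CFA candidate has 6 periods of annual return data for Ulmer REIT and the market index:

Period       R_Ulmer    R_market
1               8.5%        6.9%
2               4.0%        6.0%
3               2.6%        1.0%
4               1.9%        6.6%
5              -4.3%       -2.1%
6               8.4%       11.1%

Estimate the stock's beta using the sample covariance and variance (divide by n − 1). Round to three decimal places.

Mean R_i = (8.5 + 4.0 + 2.6 + 1.9 − 4.3 + 8.4) / 6 = 3.5167%
Mean R_m = (6.9 + 6.0 + 1.0 + 6.6 − 2.1 + 11.1) / 6 = 4.9167%
Σ(R_i − R̄_i)(R_m − R̄_m) = 96.3183  ⇒  Cov = 96.3183 / 5 = 19.2637
Σ(R_m − R̄_m)² = 110.7483  ⇒  Var(R_m) = 110.7483 / 5 = 22.1497
β = Cov / Var(R_m) = 19.2637 / 22.1497 = 0.8697

0.870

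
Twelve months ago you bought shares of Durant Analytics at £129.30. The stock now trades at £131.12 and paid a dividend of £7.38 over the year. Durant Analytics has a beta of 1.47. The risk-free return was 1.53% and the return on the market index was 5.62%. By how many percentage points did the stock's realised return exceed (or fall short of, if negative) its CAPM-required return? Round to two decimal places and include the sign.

Realised HPR = (P1 + D1 − P0) / P0 = (131.12 + 7.38 − 129.30) / 129.30 = 9.20 / 129.30 = 7.1152%
MRP = 5.62% − 1.53% = 4.09%
CAPM required = R_f + β·MRP = 1.53% + 1.47 × 4.09% = 7.5423%
α = realised − required = 7.1152% − 7.5423% = -0.43%

-0.43%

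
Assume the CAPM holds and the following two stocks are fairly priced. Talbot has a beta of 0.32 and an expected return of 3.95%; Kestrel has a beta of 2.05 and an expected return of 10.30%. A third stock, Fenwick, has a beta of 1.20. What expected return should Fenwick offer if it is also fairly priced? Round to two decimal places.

7.18%

MRP (SML slope) = (10.30% − 3.95%) / (2.05 − 0.32) = 6.35% / 1.73 = 3.6705%
R_f (intercept) = 3.95% − 0.32 × 3.6705% = 2.7754%
E(R_Fenwick) = R_f + β × MRP = 2.7754% + 1.20 × 3.6705% = 7.18%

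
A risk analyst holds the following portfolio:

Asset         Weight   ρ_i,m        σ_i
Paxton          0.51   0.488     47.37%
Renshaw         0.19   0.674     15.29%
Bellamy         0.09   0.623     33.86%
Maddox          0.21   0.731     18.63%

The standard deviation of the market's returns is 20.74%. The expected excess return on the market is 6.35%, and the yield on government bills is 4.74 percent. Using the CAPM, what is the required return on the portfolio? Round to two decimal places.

10.41%

β_Paxton = 0.488 × 47.37% / 20.74% = 1.1146
β_Renshaw = 0.674 × 15.29% / 20.74% = 0.4969
β_Bellamy = 0.623 × 33.86% / 20.74% = 1.0171
β_Maddox = 0.731 × 18.63% / 20.74% = 0.6566
β_P = Σ w_i β_i = 0.51×1.1146 + 0.19×0.4969 + 0.09×1.0171 + 0.21×0.6566 = 0.8923
E(R_P) = R_f + β_P × MRP = 4.74% + 0.8923 × 6.35% = 10.41%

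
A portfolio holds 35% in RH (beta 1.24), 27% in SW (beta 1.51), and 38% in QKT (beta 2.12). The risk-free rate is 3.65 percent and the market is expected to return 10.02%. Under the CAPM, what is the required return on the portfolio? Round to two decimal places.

14.14%

β_P = Σ w_i β_i = 0.35×1.24 + 0.27×1.51 + 0.38×2.12 = 1.6473
MRP = 10.02% − 3.65% = 6.37%
E(R_P) = R_f + β_P × MRP = 3.65% + 1.6473 × 6.37% = 14.14%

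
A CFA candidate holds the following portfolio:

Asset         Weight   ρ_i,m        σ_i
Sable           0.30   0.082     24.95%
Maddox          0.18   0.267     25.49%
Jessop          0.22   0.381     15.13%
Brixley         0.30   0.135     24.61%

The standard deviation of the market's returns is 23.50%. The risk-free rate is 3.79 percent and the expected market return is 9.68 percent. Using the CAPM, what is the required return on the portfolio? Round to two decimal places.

4.82%

β_Sable = 0.082 × 24.95% / 23.50% = 0.0871
β_Maddox = 0.267 × 25.49% / 23.50% = 0.2896
β_Jessop = 0.381 × 15.13% / 23.50% = 0.2453
β_Brixley = 0.135 × 24.61% / 23.50% = 0.1414
β_P = Σ w_i β_i = 0.30×0.0871 + 0.18×0.2896 + 0.22×0.2453 + 0.30×0.1414 = 0.1746
MRP = 9.68% − 3.79% = 5.89%
E(R_P) = R_f + β_P × MRP = 3.79% + 0.1746 × 5.89% = 4.82%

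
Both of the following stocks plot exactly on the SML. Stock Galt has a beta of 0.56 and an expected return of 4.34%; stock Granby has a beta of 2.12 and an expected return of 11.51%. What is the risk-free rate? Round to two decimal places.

Both satisfy E(R) = R_f + β·MRP, so the slope of the SML is
MRP = (11.51% − 4.34%) / (2.12 − 0.56) = 7.17% / 1.56 = 4.5962%
R_f = E(R_Galt) − β_Galt·MRP = 4.34% − 0.56 × 4.5962% = 1.7661%

1.77%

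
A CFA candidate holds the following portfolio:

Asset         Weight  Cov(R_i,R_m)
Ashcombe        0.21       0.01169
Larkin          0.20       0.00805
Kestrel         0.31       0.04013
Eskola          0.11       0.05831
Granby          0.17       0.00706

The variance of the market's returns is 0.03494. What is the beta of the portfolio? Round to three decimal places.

β_Ashcombe = 0.01169 / 0.03494 = 0.3346
β_Larkin = 0.00805 / 0.03494 = 0.2304
β_Kestrel = 0.04013 / 0.03494 = 1.1485
β_Eskola = 0.05831 / 0.03494 = 1.6689
β_Granby = 0.00706 / 0.03494 = 0.2021
β_P = Σ w_i β_i = 0.21×0.3346 + 0.20×0.2304 + 0.31×1.1485 + 0.11×1.6689 + 0.17×0.2021 = 0.6903

0.690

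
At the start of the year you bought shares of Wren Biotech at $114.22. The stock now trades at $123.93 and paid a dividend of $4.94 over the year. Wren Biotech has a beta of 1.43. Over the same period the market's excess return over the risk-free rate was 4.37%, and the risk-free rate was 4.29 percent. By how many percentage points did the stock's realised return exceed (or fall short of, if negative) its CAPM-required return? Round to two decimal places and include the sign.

+2.29%

Realised HPR = (P1 + D1 − P0) / P0 = (123.93 + 4.94 − 114.22) / 114.22 = 14.65 / 114.22 = 12.8261%
CAPM required = R_f + β·MRP = 4.29% + 1.43 × 4.37% = 10.5391%
α = realised − required = 12.8261% − 10.5391% = +2.29%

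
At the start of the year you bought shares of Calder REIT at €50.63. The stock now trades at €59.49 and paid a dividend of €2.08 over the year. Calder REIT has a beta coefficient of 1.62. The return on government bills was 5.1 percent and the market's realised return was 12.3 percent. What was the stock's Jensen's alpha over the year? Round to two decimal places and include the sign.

+4.84%

Realised HPR = (P1 + D1 − P0) / P0 = (59.49 + 2.08 − 50.63) / 50.63 = 10.94 / 50.63 = 21.6077%
MRP = 12.3% − 5.1% = 7.20%
CAPM required = R_f + β·MRP = 5.1% + 1.62 × 7.2% = 16.7640%
α = realised − required = 21.6077% − 16.7640% = +4.84%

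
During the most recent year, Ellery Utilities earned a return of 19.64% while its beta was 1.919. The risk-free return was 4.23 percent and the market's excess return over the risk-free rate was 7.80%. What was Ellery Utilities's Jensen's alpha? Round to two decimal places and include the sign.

CAPM benchmark = R_f + β(R_m − R_f) = 4.23% + 1.919 × 7.80% = 19.19820%
α = actual − benchmark = 19.64% − 19.19820% = +0.44%

+0.44%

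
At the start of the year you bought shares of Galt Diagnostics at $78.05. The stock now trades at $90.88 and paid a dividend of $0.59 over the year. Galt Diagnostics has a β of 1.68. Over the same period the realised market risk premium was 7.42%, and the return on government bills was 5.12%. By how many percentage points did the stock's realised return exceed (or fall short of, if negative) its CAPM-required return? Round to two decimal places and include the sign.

-0.39%

Realised HPR = (P1 + D1 − P0) / P0 = (90.88 + 0.59 − 78.05) / 78.05 = 13.42 / 78.05 = 17.1941%
CAPM required = R_f + β·MRP = 5.12% + 1.68 × 7.42% = 17.5856%
α = realised − required = 17.1941% − 17.5856% = -0.39%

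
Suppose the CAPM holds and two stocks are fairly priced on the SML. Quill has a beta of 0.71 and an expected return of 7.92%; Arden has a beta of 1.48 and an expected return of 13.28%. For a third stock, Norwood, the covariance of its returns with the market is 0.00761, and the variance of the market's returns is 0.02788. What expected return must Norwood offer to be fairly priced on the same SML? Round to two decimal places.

4.88%

MRP = (13.28% − 7.92%) / (1.48 − 0.71) = 6.9610%
R_f = 7.92% − 0.71 × 6.9610% = 2.9777%
β_Norwood = Cov / Var(R_m) = 0.00761 / 0.02788 = 0.2730
E(R_Norwood) = R_f + β × MRP = 2.9777% + 0.2730 × 6.9610% = 4.88%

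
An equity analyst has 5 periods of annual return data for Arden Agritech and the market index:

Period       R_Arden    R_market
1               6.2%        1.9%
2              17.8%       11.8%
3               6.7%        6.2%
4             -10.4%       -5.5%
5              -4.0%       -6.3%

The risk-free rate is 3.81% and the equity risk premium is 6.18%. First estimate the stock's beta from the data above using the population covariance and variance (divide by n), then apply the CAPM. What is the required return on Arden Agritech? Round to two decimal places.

12.10%

Mean R_i = (6.2 + 17.8 + 6.7 − 10.4 − 4.0) / 5 = 3.2600%
Mean R_m = (1.9 + 11.8 + 6.2 − 5.5 − 6.3) / 5 = 1.6200%
Σ(R_i − R̄_i)(R_m − R̄_m) = 319.3540  ⇒  Cov = 319.3540 / 5 = 63.8708
Σ(R_m − R̄_m)² = 238.1080  ⇒  Var(R_m) = 238.1080 / 5 = 47.6216
β = Cov / Var(R_m) = 63.8708 / 47.6216 = 1.3412
E(R) = R_f + β × MRP = 3.81% + 1.3412 × 6.18% = 12.10%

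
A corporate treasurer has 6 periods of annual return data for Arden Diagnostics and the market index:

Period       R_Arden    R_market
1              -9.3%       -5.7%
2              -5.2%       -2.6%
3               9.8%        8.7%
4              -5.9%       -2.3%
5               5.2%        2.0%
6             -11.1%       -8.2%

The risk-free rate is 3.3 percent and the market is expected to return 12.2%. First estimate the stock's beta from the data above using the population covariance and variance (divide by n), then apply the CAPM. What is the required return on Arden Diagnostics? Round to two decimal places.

15.35%

Mean R_i = (-9.3 − 5.2 + 9.8 − 5.9 + 5.2 − 11.1) / 6 = -2.7500%
Mean R_m = (-5.7 − 2.6 + 8.7 − 2.3 + 2.0 − 8.2) / 6 = -1.3500%
Σ(R_i − R̄_i)(R_m − R̄_m) = 244.5050  ⇒  Cov = 244.5050 / 6 = 40.7508
Σ(R_m − R̄_m)² = 180.5350  ⇒  Var(R_m) = 180.5350 / 6 = 30.0892
β = Cov / Var(R_m) = 40.7508 / 30.0892 = 1.3543
MRP = 12.2% − 3.3% = 8.90%
E(R) = R_f + β × MRP = 3.3% + 1.3543 × 8.9% = 15.35%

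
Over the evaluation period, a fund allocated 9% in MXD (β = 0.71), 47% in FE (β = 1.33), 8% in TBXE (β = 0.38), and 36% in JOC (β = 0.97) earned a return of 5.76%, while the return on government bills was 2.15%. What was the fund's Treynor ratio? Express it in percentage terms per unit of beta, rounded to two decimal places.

β_P = 0.09×0.71 + 0.47×1.33 + 0.08×0.38 + 0.36×0.97 = 1.0686
Treynor = (R_P − R_f) / β_P = (5.76% − 2.15%) / 1.0686 = 3.61% / 1.0686 = 3.38%

3.38%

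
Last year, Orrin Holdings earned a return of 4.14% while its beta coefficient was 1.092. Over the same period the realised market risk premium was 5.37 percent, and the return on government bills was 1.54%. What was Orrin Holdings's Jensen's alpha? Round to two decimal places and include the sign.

CAPM benchmark = R_f + β(R_m − R_f) = 1.54% + 1.092 × 5.37% = 7.40404%
α = actual − benchmark = 4.14% − 7.40404% = -3.26%

-3.26%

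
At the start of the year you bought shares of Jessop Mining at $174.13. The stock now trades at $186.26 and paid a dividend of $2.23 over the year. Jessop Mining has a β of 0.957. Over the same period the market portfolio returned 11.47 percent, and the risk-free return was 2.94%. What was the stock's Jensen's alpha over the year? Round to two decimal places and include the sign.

Realised HPR = (P1 + D1 − P0) / P0 = (186.26 + 2.23 − 174.13) / 174.13 = 14.36 / 174.13 = 8.2467%
MRP = 11.47% − 2.94% = 8.53%
CAPM required = R_f + β·MRP = 2.94% + 0.957 × 8.53% = 11.10321%
α = realised − required = 8.2467% − 11.10321% = -2.86%

-2.86%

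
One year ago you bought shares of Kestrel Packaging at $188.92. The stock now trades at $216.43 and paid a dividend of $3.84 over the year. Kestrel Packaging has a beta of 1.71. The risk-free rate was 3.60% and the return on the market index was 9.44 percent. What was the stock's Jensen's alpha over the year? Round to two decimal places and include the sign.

+3.01%

Realised HPR = (P1 + D1 − P0) / P0 = (216.43 + 3.84 − 188.92) / 188.92 = 31.35 / 188.92 = 16.5943%
MRP = 9.44% − 3.60% = 5.84%
CAPM required = R_f + β·MRP = 3.60% + 1.71 × 5.84% = 13.5864%
α = realised − required = 16.5943% − 13.5864% = +3.01%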